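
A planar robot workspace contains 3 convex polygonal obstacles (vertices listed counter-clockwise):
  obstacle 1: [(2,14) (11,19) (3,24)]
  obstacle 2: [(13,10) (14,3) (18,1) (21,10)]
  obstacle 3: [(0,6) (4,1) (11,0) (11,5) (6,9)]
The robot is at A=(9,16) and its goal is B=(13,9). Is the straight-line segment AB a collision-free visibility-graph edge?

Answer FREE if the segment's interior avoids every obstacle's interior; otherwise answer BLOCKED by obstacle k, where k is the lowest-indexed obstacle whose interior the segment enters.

Obstacle 1 [(2,14) (11,19) (3,24)]:
  edge (2,14)–(11,19): clear
  edge (11,19)–(3,24): clear
  edge (3,24)–(2,14): clear
  midpoint (11,25/2) outside
  → clear
Obstacle 2 [(13,10) (14,3) (18,1) (21,10)]:
  edge (13,10)–(14,3): clear
  edge (14,3)–(18,1): clear
  edge (18,1)–(21,10): clear
  edge (21,10)–(13,10): clear
  midpoint (11,25/2) outside
  → clear
Obstacle 3 [(0,6) (4,1) (11,0) (11,5) (6,9)]:
  edge (0,6)–(4,1): clear
  edge (4,1)–(11,0): clear
  edge (11,0)–(11,5): clear
  edge (11,5)–(6,9): clear
  edge (6,9)–(0,6): clear
  midpoint (11,25/2) outside
  → clear

FREE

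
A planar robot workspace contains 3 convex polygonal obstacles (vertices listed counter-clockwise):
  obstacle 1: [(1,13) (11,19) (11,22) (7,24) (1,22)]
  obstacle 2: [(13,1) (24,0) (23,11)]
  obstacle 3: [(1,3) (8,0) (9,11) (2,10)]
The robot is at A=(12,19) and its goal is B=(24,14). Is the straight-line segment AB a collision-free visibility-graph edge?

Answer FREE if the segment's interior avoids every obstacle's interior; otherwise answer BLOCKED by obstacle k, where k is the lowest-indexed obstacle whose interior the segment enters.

Obstacle 1 [(1,13) (11,19) (11,22) (7,24) (1,22)]:
  edge (1,13)–(11,19): clear
  edge (11,19)–(11,22): clear
  edge (11,22)–(7,24): clear
  edge (7,24)–(1,22): clear
  edge (1,22)–(1,13): clear
  midpoint (18,33/2) outside
  → clear
Obstacle 2 [(13,1) (24,0) (23,11)]:
  edge (13,1)–(24,0): clear
  edge (24,0)–(23,11): clear
  edge (23,11)–(13,1): clear
  midpoint (18,33/2) outside
  → clear
Obstacle 3 [(1,3) (8,0) (9,11) (2,10)]:
  edge (1,3)–(8,0): clear
  edge (8,0)–(9,11): clear
  edge (9,11)–(2,10): clear
  edge (2,10)–(1,3): clear
  midpoint (18,33/2) outside
  → clear

FREE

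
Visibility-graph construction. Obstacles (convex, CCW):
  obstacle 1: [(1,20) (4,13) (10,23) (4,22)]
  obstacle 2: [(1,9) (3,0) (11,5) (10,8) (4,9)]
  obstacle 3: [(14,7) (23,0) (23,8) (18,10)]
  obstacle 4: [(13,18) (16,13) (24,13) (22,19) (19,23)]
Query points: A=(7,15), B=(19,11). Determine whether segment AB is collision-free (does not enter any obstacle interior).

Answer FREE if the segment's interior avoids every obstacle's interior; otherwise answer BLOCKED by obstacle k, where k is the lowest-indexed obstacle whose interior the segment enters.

FREE

Obstacle 1 [(1,20) (4,13) (10,23) (4,22)]:
  edge (1,20)–(4,13): clear
  edge (4,13)–(10,23): clear
  edge (10,23)–(4,22): clear
  edge (4,22)–(1,20): clear
  midpoint (13,13) outside
  → clear
Obstacle 2 [(1,9) (3,0) (11,5) (10,8) (4,9)]:
  edge (1,9)–(3,0): clear
  edge (3,0)–(11,5): clear
  edge (11,5)–(10,8): clear
  edge (10,8)–(4,9): clear
  edge (4,9)–(1,9): clear
  midpoint (13,13) outside
  → clear
Obstacle 3 [(14,7) (23,0) (23,8) (18,10)]:
  edge (14,7)–(23,0): clear
  edge (23,0)–(23,8): clear
  edge (23,8)–(18,10): clear
  edge (18,10)–(14,7): clear
  midpoint (13,13) outside
  → clear
Obstacle 4 [(13,18) (16,13) (24,13) (22,19) (19,23)]:
  edge (13,18)–(16,13): clear
  edge (16,13)–(24,13): clear
  edge (24,13)–(22,19): clear
  edge (22,19)–(19,23): clear
  edge (19,23)–(13,18): clear
  midpoint (13,13) outside
  → clear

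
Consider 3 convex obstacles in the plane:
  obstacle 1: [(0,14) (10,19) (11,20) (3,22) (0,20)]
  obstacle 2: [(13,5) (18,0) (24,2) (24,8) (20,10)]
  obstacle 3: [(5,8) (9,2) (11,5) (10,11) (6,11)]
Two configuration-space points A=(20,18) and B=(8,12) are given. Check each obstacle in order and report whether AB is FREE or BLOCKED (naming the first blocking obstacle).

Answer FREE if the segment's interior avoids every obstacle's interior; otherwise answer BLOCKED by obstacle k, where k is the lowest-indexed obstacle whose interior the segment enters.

FREE

Obstacle 1 [(0,14) (10,19) (11,20) (3,22) (0,20)]:
  edge (0,14)–(10,19): clear
  edge (10,19)–(11,20): clear
  edge (11,20)–(3,22): clear
  edge (3,22)–(0,20): clear
  edge (0,20)–(0,14): clear
  midpoint (14,15) outside
  → clear
Obstacle 2 [(13,5) (18,0) (24,2) (24,8) (20,10)]:
  edge (13,5)–(18,0): clear
  edge (18,0)–(24,2): clear
  edge (24,2)–(24,8): clear
  edge (24,8)–(20,10): clear
  edge (20,10)–(13,5): clear
  midpoint (14,15) outside
  → clear
Obstacle 3 [(5,8) (9,2) (11,5) (10,11) (6,11)]:
  edge (5,8)–(9,2): clear
  edge (9,2)–(11,5): clear
  edge (11,5)–(10,11): clear
  edge (10,11)–(6,11): clear
  edge (6,11)–(5,8): clear
  midpoint (14,15) outside
  → clear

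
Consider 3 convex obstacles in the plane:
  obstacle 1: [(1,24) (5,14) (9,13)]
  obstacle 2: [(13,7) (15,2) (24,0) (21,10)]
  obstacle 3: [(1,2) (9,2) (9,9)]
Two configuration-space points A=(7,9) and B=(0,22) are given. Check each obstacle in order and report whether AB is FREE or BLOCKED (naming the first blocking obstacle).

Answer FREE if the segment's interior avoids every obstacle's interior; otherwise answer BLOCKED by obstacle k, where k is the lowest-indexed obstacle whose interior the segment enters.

FREE

Obstacle 1 [(1,24) (5,14) (9,13)]:
  edge (1,24)–(5,14): clear
  edge (5,14)–(9,13): clear
  edge (9,13)–(1,24): clear
  midpoint (7/2,31/2) outside
  → clear
Obstacle 2 [(13,7) (15,2) (24,0) (21,10)]:
  edge (13,7)–(15,2): clear
  edge (15,2)–(24,0): clear
  edge (24,0)–(21,10): clear
  edge (21,10)–(13,7): clear
  midpoint (7/2,31/2) outside
  → clear
Obstacle 3 [(1,2) (9,2) (9,9)]:
  edge (1,2)–(9,2): clear
  edge (9,2)–(9,9): clear
  edge (9,9)–(1,2): clear
  midpoint (7/2,31/2) outside
  → clear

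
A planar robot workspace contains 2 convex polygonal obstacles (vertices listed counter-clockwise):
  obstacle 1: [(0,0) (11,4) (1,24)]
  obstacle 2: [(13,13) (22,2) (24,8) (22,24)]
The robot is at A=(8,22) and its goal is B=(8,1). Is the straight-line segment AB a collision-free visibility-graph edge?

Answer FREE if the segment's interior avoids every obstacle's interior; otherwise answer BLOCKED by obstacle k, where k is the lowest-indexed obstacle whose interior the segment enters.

BLOCKED by obstacle 1

Obstacle 1 [(0,0) (11,4) (1,24)]:
  edge (0,0)–(11,4): crosses AB
  edge (11,4)–(1,24): crosses AB
  edge (1,24)–(0,0): clear
  → BLOCKED
Obstacle 2 [(13,13) (22,2) (24,8) (22,24)]:
  edge (13,13)–(22,2): clear
  edge (22,2)–(24,8): clear
  edge (24,8)–(22,24): clear
  edge (22,24)–(13,13): clear
  midpoint (8,23/2) outside
  → clear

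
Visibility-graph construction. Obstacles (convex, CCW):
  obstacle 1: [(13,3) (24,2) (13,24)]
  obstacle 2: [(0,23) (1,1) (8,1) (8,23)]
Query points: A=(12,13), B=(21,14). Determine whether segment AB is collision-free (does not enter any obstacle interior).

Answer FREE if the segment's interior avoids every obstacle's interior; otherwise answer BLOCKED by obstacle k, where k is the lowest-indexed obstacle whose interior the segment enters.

Obstacle 1 [(13,3) (24,2) (13,24)]:
  edge (13,3)–(24,2): clear
  edge (24,2)–(13,24): crosses AB
  edge (13,24)–(13,3): crosses AB
  → BLOCKED
Obstacle 2 [(0,23) (1,1) (8,1) (8,23)]:
  edge (0,23)–(1,1): clear
  edge (1,1)–(8,1): clear
  edge (8,1)–(8,23): clear
  edge (8,23)–(0,23): clear
  midpoint (33/2,27/2) outside
  → clear

BLOCKED by obstacle 1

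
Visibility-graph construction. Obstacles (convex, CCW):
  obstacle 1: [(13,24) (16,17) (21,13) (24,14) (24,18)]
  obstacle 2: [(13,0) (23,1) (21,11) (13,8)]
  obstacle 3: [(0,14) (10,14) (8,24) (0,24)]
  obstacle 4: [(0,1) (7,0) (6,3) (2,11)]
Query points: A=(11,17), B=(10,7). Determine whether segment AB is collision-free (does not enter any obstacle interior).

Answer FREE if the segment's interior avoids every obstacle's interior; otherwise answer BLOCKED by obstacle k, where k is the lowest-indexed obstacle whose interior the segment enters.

FREE

Obstacle 1 [(13,24) (16,17) (21,13) (24,14) (24,18)]:
  edge (13,24)–(16,17): clear
  edge (16,17)–(21,13): clear
  edge (21,13)–(24,14): clear
  edge (24,14)–(24,18): clear
  edge (24,18)–(13,24): clear
  midpoint (21/2,12) outside
  → clear
Obstacle 2 [(13,0) (23,1) (21,11) (13,8)]:
  edge (13,0)–(23,1): clear
  edge (23,1)–(21,11): clear
  edge (21,11)–(13,8): clear
  edge (13,8)–(13,0): clear
  midpoint (21/2,12) outside
  → clear
Obstacle 3 [(0,14) (10,14) (8,24) (0,24)]:
  edge (0,14)–(10,14): clear
  edge (10,14)–(8,24): clear
  edge (8,24)–(0,24): clear
  edge (0,24)–(0,14): clear
  midpoint (21/2,12) outside
  → clear
Obstacle 4 [(0,1) (7,0) (6,3) (2,11)]:
  edge (0,1)–(7,0): clear
  edge (7,0)–(6,3): clear
  edge (6,3)–(2,11): clear
  edge (2,11)–(0,1): clear
  midpoint (21/2,12) outside
  → clear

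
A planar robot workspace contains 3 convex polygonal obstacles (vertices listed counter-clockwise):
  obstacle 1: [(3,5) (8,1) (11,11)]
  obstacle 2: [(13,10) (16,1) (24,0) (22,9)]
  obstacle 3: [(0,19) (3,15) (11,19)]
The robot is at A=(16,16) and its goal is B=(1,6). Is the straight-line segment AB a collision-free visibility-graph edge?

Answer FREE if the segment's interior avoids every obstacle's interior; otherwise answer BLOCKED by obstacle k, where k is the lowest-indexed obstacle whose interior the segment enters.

Obstacle 1 [(3,5) (8,1) (11,11)]:
  edge (3,5)–(8,1): clear
  edge (8,1)–(11,11): clear
  edge (11,11)–(3,5): clear
  midpoint (17/2,11) outside
  → clear
Obstacle 2 [(13,10) (16,1) (24,0) (22,9)]:
  edge (13,10)–(16,1): clear
  edge (16,1)–(24,0): clear
  edge (24,0)–(22,9): clear
  edge (22,9)–(13,10): clear
  midpoint (17/2,11) outside
  → clear
Obstacle 3 [(0,19) (3,15) (11,19)]:
  edge (0,19)–(3,15): clear
  edge (3,15)–(11,19): clear
  edge (11,19)–(0,19): clear
  midpoint (17/2,11) outside
  → clear

FREE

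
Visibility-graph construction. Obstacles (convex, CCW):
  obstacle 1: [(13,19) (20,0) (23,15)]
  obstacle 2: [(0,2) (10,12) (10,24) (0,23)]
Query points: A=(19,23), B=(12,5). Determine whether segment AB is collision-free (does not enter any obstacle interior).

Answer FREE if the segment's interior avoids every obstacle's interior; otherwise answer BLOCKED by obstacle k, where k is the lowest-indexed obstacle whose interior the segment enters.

BLOCKED by obstacle 1

Obstacle 1 [(13,19) (20,0) (23,15)]:
  edge (13,19)–(20,0): crosses AB
  edge (20,0)–(23,15): clear
  edge (23,15)–(13,19): crosses AB
  → BLOCKED
Obstacle 2 [(0,2) (10,12) (10,24) (0,23)]:
  edge (0,2)–(10,12): clear
  edge (10,12)–(10,24): clear
  edge (10,24)–(0,23): clear
  edge (0,23)–(0,2): clear
  midpoint (31/2,14) outside
  → clear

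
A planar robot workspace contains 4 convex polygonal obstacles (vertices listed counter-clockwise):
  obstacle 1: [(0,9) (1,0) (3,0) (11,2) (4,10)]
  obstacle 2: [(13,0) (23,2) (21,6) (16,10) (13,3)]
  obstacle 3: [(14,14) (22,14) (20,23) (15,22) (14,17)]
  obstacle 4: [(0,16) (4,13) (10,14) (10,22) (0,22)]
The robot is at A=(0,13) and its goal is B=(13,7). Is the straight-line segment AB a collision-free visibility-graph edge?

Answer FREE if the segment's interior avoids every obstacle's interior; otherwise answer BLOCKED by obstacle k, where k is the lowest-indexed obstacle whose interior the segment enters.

FREE

Obstacle 1 [(0,9) (1,0) (3,0) (11,2) (4,10)]:
  edge (0,9)–(1,0): clear
  edge (1,0)–(3,0): clear
  edge (3,0)–(11,2): clear
  edge (11,2)–(4,10): clear
  edge (4,10)–(0,9): clear
  midpoint (13/2,10) outside
  → clear
Obstacle 2 [(13,0) (23,2) (21,6) (16,10) (13,3)]:
  edge (13,0)–(23,2): clear
  edge (23,2)–(21,6): clear
  edge (21,6)–(16,10): clear
  edge (16,10)–(13,3): clear
  edge (13,3)–(13,0): clear
  midpoint (13/2,10) outside
  → clear
Obstacle 3 [(14,14) (22,14) (20,23) (15,22) (14,17)]:
  edge (14,14)–(22,14): clear
  edge (22,14)–(20,23): clear
  edge (20,23)–(15,22): clear
  edge (15,22)–(14,17): clear
  edge (14,17)–(14,14): clear
  midpoint (13/2,10) outside
  → clear
Obstacle 4 [(0,16) (4,13) (10,14) (10,22) (0,22)]:
  edge (0,16)–(4,13): clear
  edge (4,13)–(10,14): clear
  edge (10,14)–(10,22): clear
  edge (10,22)–(0,22): clear
  edge (0,22)–(0,16): clear
  midpoint (13/2,10) outside
  → clear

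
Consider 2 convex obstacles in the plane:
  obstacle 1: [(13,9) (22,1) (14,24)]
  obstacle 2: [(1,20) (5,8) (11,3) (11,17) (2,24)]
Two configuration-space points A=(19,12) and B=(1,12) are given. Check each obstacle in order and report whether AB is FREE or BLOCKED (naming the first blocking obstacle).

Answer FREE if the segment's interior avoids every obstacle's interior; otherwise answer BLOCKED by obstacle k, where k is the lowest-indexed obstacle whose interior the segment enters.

Obstacle 1 [(13,9) (22,1) (14,24)]:
  edge (13,9)–(22,1): clear
  edge (22,1)–(14,24): crosses AB
  edge (14,24)–(13,9): crosses AB
  → BLOCKED
Obstacle 2 [(1,20) (5,8) (11,3) (11,17) (2,24)]:
  edge (1,20)–(5,8): crosses AB
  edge (5,8)–(11,3): clear
  edge (11,3)–(11,17): crosses AB
  edge (11,17)–(2,24): clear
  edge (2,24)–(1,20): clear
  → BLOCKED

BLOCKED by obstacle 1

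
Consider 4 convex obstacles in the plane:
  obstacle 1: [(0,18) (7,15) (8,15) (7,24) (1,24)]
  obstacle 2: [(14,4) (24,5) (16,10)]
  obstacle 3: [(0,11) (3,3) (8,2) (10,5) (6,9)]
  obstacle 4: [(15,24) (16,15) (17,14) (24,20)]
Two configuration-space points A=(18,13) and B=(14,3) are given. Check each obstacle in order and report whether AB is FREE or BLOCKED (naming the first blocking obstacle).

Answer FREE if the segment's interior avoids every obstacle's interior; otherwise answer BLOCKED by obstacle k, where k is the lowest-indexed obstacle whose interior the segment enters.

BLOCKED by obstacle 2

Obstacle 1 [(0,18) (7,15) (8,15) (7,24) (1,24)]:
  edge (0,18)–(7,15): clear
  edge (7,15)–(8,15): clear
  edge (8,15)–(7,24): clear
  edge (7,24)–(1,24): clear
  edge (1,24)–(0,18): clear
  midpoint (16,8) outside
  → clear
Obstacle 2 [(14,4) (24,5) (16,10)]:
  edge (14,4)–(24,5): crosses AB
  edge (24,5)–(16,10): crosses AB
  edge (16,10)–(14,4): clear
  → BLOCKED
Obstacle 3 [(0,11) (3,3) (8,2) (10,5) (6,9)]:
  edge (0,11)–(3,3): clear
  edge (3,3)–(8,2): clear
  edge (8,2)–(10,5): clear
  edge (10,5)–(6,9): clear
  edge (6,9)–(0,11): clear
  midpoint (16,8) outside
  → clear
Obstacle 4 [(15,24) (16,15) (17,14) (24,20)]:
  edge (15,24)–(16,15): clear
  edge (16,15)–(17,14): clear
  edge (17,14)–(24,20): clear
  edge (24,20)–(15,24): clear
  midpoint (16,8) outside
  → clear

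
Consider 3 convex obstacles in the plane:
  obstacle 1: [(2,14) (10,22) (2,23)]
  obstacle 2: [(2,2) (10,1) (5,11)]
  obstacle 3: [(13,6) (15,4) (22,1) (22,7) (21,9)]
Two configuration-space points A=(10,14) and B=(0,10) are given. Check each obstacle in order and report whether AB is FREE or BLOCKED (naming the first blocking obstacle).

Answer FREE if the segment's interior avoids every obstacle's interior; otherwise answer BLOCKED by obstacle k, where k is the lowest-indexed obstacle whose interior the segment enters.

Obstacle 1 [(2,14) (10,22) (2,23)]:
  edge (2,14)–(10,22): clear
  edge (10,22)–(2,23): clear
  edge (2,23)–(2,14): clear
  midpoint (5,12) outside
  → clear
Obstacle 2 [(2,2) (10,1) (5,11)]:
  edge (2,2)–(10,1): clear
  edge (10,1)–(5,11): clear
  edge (5,11)–(2,2): clear
  midpoint (5,12) outside
  → clear
Obstacle 3 [(13,6) (15,4) (22,1) (22,7) (21,9)]:
  edge (13,6)–(15,4): clear
  edge (15,4)–(22,1): clear
  edge (22,1)–(22,7): clear
  edge (22,7)–(21,9): clear
  edge (21,9)–(13,6): clear
  midpoint (5,12) outside
  → clear

FREE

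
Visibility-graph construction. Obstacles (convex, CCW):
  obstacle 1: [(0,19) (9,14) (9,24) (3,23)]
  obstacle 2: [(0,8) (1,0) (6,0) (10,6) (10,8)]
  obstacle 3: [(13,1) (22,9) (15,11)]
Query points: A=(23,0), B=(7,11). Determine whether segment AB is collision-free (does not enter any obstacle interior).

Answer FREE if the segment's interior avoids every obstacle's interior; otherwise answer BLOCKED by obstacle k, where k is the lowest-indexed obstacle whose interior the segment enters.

Obstacle 1 [(0,19) (9,14) (9,24) (3,23)]:
  edge (0,19)–(9,14): clear
  edge (9,14)–(9,24): clear
  edge (9,24)–(3,23): clear
  edge (3,23)–(0,19): clear
  midpoint (15,11/2) outside
  → clear
Obstacle 2 [(0,8) (1,0) (6,0) (10,6) (10,8)]:
  edge (0,8)–(1,0): clear
  edge (1,0)–(6,0): clear
  edge (6,0)–(10,6): clear
  edge (10,6)–(10,8): clear
  edge (10,8)–(0,8): clear
  midpoint (15,11/2) outside
  → clear
Obstacle 3 [(13,1) (22,9) (15,11)]:
  edge (13,1)–(22,9): crosses AB
  edge (22,9)–(15,11): clear
  edge (15,11)–(13,1): crosses AB
  → BLOCKED

BLOCKED by obstacle 3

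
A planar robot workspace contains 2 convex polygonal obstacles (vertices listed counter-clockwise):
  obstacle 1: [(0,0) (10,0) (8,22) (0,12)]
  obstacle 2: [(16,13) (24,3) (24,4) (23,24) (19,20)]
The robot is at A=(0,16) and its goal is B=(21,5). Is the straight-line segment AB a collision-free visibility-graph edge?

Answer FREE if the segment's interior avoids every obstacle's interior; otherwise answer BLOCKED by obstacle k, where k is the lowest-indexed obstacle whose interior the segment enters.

Obstacle 1 [(0,0) (10,0) (8,22) (0,12)]:
  edge (0,0)–(10,0): clear
  edge (10,0)–(8,22): crosses AB
  edge (8,22)–(0,12): crosses AB
  edge (0,12)–(0,0): clear
  → BLOCKED
Obstacle 2 [(16,13) (24,3) (24,4) (23,24) (19,20)]:
  edge (16,13)–(24,3): clear
  edge (24,3)–(24,4): clear
  edge (24,4)–(23,24): clear
  edge (23,24)–(19,20): clear
  edge (19,20)–(16,13): clear
  midpoint (21/2,21/2) outside
  → clear

BLOCKED by obstacle 1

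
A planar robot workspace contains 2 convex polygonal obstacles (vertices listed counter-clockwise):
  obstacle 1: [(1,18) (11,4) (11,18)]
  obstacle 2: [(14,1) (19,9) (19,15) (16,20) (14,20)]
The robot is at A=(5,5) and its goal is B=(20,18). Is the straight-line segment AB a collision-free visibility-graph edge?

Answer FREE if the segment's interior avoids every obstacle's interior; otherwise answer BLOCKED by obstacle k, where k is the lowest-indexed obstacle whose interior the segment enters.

Obstacle 1 [(1,18) (11,4) (11,18)]:
  edge (1,18)–(11,4): crosses AB
  edge (11,4)–(11,18): crosses AB
  edge (11,18)–(1,18): clear
  → BLOCKED
Obstacle 2 [(14,1) (19,9) (19,15) (16,20) (14,20)]:
  edge (14,1)–(19,9): clear
  edge (19,9)–(19,15): clear
  edge (19,15)–(16,20): crosses AB
  edge (16,20)–(14,20): clear
  edge (14,20)–(14,1): crosses AB
  → BLOCKED

BLOCKED by obstacle 1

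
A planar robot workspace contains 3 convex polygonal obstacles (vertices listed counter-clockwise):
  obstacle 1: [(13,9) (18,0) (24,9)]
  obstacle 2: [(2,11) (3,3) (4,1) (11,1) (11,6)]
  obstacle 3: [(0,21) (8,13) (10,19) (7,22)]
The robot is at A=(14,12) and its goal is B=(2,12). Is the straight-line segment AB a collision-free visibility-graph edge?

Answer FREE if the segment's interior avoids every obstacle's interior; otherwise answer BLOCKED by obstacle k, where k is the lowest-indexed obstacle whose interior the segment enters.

Obstacle 1 [(13,9) (18,0) (24,9)]:
  edge (13,9)–(18,0): clear
  edge (18,0)–(24,9): clear
  edge (24,9)–(13,9): clear
  midpoint (8,12) outside
  → clear
Obstacle 2 [(2,11) (3,3) (4,1) (11,1) (11,6)]:
  edge (2,11)–(3,3): clear
  edge (3,3)–(4,1): clear
  edge (4,1)–(11,1): clear
  edge (11,1)–(11,6): clear
  edge (11,6)–(2,11): clear
  midpoint (8,12) outside
  → clear
Obstacle 3 [(0,21) (8,13) (10,19) (7,22)]:
  edge (0,21)–(8,13): clear
  edge (8,13)–(10,19): clear
  edge (10,19)–(7,22): clear
  edge (7,22)–(0,21): clear
  midpoint (8,12) outside
  → clear

FREE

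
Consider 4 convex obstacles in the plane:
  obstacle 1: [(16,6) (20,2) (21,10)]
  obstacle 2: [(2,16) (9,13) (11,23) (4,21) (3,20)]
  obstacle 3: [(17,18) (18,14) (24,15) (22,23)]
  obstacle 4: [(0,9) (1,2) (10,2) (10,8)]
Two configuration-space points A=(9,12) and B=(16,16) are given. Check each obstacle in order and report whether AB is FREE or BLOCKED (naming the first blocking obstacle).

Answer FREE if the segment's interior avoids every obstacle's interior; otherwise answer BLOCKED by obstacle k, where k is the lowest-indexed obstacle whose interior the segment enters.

Obstacle 1 [(16,6) (20,2) (21,10)]:
  edge (16,6)–(20,2): clear
  edge (20,2)–(21,10): clear
  edge (21,10)–(16,6): clear
  midpoint (25/2,14) outside
  → clear
Obstacle 2 [(2,16) (9,13) (11,23) (4,21) (3,20)]:
  edge (2,16)–(9,13): clear
  edge (9,13)–(11,23): clear
  edge (11,23)–(4,21): clear
  edge (4,21)–(3,20): clear
  edge (3,20)–(2,16): clear
  midpoint (25/2,14) outside
  → clear
Obstacle 3 [(17,18) (18,14) (24,15) (22,23)]:
  edge (17,18)–(18,14): clear
  edge (18,14)–(24,15): clear
  edge (24,15)–(22,23): clear
  edge (22,23)–(17,18): clear
  midpoint (25/2,14) outside
  → clear
Obstacle 4 [(0,9) (1,2) (10,2) (10,8)]:
  edge (0,9)–(1,2): clear
  edge (1,2)–(10,2): clear
  edge (10,2)–(10,8): clear
  edge (10,8)–(0,9): clear
  midpoint (25/2,14) outside
  → clear

FREE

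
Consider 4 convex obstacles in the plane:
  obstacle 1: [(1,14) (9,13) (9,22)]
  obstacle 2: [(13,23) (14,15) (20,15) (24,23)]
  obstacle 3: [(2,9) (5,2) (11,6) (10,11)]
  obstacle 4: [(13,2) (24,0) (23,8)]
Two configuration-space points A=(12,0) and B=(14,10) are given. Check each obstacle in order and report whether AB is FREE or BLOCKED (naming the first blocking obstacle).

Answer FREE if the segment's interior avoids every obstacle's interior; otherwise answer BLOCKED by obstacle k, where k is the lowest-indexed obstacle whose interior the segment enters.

FREE

Obstacle 1 [(1,14) (9,13) (9,22)]:
  edge (1,14)–(9,13): clear
  edge (9,13)–(9,22): clear
  edge (9,22)–(1,14): clear
  midpoint (13,5) outside
  → clear
Obstacle 2 [(13,23) (14,15) (20,15) (24,23)]:
  edge (13,23)–(14,15): clear
  edge (14,15)–(20,15): clear
  edge (20,15)–(24,23): clear
  edge (24,23)–(13,23): clear
  midpoint (13,5) outside
  → clear
Obstacle 3 [(2,9) (5,2) (11,6) (10,11)]:
  edge (2,9)–(5,2): clear
  edge (5,2)–(11,6): clear
  edge (11,6)–(10,11): clear
  edge (10,11)–(2,9): clear
  midpoint (13,5) outside
  → clear
Obstacle 4 [(13,2) (24,0) (23,8)]:
  edge (13,2)–(24,0): clear
  edge (24,0)–(23,8): clear
  edge (23,8)–(13,2): clear
  midpoint (13,5) outside
  → clear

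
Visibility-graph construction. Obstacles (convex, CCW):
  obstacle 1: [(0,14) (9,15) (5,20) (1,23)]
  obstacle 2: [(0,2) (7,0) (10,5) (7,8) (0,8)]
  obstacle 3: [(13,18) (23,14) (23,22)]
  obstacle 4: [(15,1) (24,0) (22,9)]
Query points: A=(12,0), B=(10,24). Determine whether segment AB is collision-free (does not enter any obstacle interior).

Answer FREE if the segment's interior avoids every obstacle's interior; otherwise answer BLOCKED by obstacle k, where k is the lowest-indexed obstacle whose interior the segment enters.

Obstacle 1 [(0,14) (9,15) (5,20) (1,23)]:
  edge (0,14)–(9,15): clear
  edge (9,15)–(5,20): clear
  edge (5,20)–(1,23): clear
  edge (1,23)–(0,14): clear
  midpoint (11,12) outside
  → clear
Obstacle 2 [(0,2) (7,0) (10,5) (7,8) (0,8)]:
  edge (0,2)–(7,0): clear
  edge (7,0)–(10,5): clear
  edge (10,5)–(7,8): clear
  edge (7,8)–(0,8): clear
  edge (0,8)–(0,2): clear
  midpoint (11,12) outside
  → clear
Obstacle 3 [(13,18) (23,14) (23,22)]:
  edge (13,18)–(23,14): clear
  edge (23,14)–(23,22): clear
  edge (23,22)–(13,18): clear
  midpoint (11,12) outside
  → clear
Obstacle 4 [(15,1) (24,0) (22,9)]:
  edge (15,1)–(24,0): clear
  edge (24,0)–(22,9): clear
  edge (22,9)–(15,1): clear
  midpoint (11,12) outside
  → clear

FREE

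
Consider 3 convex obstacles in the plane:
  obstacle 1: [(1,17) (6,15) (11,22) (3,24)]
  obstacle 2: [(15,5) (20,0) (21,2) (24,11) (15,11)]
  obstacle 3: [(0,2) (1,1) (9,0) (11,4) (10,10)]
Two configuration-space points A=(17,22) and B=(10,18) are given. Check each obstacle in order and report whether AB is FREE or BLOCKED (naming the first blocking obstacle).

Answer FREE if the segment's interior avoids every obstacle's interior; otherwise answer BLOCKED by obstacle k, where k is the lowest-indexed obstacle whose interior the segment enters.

Obstacle 1 [(1,17) (6,15) (11,22) (3,24)]:
  edge (1,17)–(6,15): clear
  edge (6,15)–(11,22): clear
  edge (11,22)–(3,24): clear
  edge (3,24)–(1,17): clear
  midpoint (27/2,20) outside
  → clear
Obstacle 2 [(15,5) (20,0) (21,2) (24,11) (15,11)]:
  edge (15,5)–(20,0): clear
  edge (20,0)–(21,2): clear
  edge (21,2)–(24,11): clear
  edge (24,11)–(15,11): clear
  edge (15,11)–(15,5): clear
  midpoint (27/2,20) outside
  → clear
Obstacle 3 [(0,2) (1,1) (9,0) (11,4) (10,10)]:
  edge (0,2)–(1,1): clear
  edge (1,1)–(9,0): clear
  edge (9,0)–(11,4): clear
  edge (11,4)–(10,10): clear
  edge (10,10)–(0,2): clear
  midpoint (27/2,20) outside
  → clear

FREE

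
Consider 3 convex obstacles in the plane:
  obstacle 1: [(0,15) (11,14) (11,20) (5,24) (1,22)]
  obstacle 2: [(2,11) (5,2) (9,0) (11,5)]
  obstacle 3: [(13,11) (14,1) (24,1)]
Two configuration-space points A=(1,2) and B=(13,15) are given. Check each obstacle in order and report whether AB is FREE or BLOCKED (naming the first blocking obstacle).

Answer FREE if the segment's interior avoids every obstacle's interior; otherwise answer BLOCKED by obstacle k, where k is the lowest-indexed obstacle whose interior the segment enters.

Obstacle 1 [(0,15) (11,14) (11,20) (5,24) (1,22)]:
  edge (0,15)–(11,14): clear
  edge (11,14)–(11,20): clear
  edge (11,20)–(5,24): clear
  edge (5,24)–(1,22): clear
  edge (1,22)–(0,15): clear
  midpoint (7,17/2) outside
  → clear
Obstacle 2 [(2,11) (5,2) (9,0) (11,5)]:
  edge (2,11)–(5,2): crosses AB
  edge (5,2)–(9,0): clear
  edge (9,0)–(11,5): clear
  edge (11,5)–(2,11): crosses AB
  → BLOCKED
Obstacle 3 [(13,11) (14,1) (24,1)]:
  edge (13,11)–(14,1): clear
  edge (14,1)–(24,1): clear
  edge (24,1)–(13,11): clear
  midpoint (7,17/2) outside
  → clear

BLOCKED by obstacle 2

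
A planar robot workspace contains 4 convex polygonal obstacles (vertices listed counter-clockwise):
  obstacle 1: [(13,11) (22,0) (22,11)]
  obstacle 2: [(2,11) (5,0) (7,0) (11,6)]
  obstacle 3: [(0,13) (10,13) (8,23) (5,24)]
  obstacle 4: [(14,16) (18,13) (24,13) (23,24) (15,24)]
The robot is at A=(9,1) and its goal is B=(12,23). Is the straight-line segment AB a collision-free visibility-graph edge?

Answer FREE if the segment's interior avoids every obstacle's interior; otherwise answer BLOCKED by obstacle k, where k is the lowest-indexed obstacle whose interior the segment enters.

Obstacle 1 [(13,11) (22,0) (22,11)]:
  edge (13,11)–(22,0): clear
  edge (22,0)–(22,11): clear
  edge (22,11)–(13,11): clear
  midpoint (21/2,12) outside
  → clear
Obstacle 2 [(2,11) (5,0) (7,0) (11,6)]:
  edge (2,11)–(5,0): clear
  edge (5,0)–(7,0): clear
  edge (7,0)–(11,6): crosses AB
  edge (11,6)–(2,11): crosses AB
  → BLOCKED
Obstacle 3 [(0,13) (10,13) (8,23) (5,24)]:
  edge (0,13)–(10,13): clear
  edge (10,13)–(8,23): clear
  edge (8,23)–(5,24): clear
  edge (5,24)–(0,13): clear
  midpoint (21/2,12) outside
  → clear
Obstacle 4 [(14,16) (18,13) (24,13) (23,24) (15,24)]:
  edge (14,16)–(18,13): clear
  edge (18,13)–(24,13): clear
  edge (24,13)–(23,24): clear
  edge (23,24)–(15,24): clear
  edge (15,24)–(14,16): clear
  midpoint (21/2,12) outside
  → clear

BLOCKED by obstacle 2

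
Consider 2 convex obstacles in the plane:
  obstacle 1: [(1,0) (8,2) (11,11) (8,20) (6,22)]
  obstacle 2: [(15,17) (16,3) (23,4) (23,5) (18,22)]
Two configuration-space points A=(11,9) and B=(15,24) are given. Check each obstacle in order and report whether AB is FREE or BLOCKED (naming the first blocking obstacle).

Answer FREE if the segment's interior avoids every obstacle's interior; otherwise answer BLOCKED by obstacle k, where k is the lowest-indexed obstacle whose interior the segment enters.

Obstacle 1 [(1,0) (8,2) (11,11) (8,20) (6,22)]:
  edge (1,0)–(8,2): clear
  edge (8,2)–(11,11): clear
  edge (11,11)–(8,20): clear
  edge (8,20)–(6,22): clear
  edge (6,22)–(1,0): clear
  midpoint (13,33/2) outside
  → clear
Obstacle 2 [(15,17) (16,3) (23,4) (23,5) (18,22)]:
  edge (15,17)–(16,3): clear
  edge (16,3)–(23,4): clear
  edge (23,4)–(23,5): clear
  edge (23,5)–(18,22): clear
  edge (18,22)–(15,17): clear
  midpoint (13,33/2) outside
  → clear

FREE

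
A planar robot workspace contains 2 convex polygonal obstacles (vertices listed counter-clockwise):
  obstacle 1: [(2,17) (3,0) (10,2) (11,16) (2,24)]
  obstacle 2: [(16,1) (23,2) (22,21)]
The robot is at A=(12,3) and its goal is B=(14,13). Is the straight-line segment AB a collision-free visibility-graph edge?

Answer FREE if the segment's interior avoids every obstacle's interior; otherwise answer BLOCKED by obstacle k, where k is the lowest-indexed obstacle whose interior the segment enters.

Obstacle 1 [(2,17) (3,0) (10,2) (11,16) (2,24)]:
  edge (2,17)–(3,0): clear
  edge (3,0)–(10,2): clear
  edge (10,2)–(11,16): clear
  edge (11,16)–(2,24): clear
  edge (2,24)–(2,17): clear
  midpoint (13,8) outside
  → clear
Obstacle 2 [(16,1) (23,2) (22,21)]:
  edge (16,1)–(23,2): clear
  edge (23,2)–(22,21): clear
  edge (22,21)–(16,1): clear
  midpoint (13,8) outside
  → clear

FREE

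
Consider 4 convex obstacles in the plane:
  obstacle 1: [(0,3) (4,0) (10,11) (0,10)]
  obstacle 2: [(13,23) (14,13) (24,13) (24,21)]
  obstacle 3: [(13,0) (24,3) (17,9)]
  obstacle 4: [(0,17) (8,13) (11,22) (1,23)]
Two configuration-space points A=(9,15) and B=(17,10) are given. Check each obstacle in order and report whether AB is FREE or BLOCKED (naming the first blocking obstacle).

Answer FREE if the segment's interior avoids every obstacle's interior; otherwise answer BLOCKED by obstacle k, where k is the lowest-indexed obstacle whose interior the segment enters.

FREE

Obstacle 1 [(0,3) (4,0) (10,11) (0,10)]:
  edge (0,3)–(4,0): clear
  edge (4,0)–(10,11): clear
  edge (10,11)–(0,10): clear
  edge (0,10)–(0,3): clear
  midpoint (13,25/2) outside
  → clear
Obstacle 2 [(13,23) (14,13) (24,13) (24,21)]:
  edge (13,23)–(14,13): clear
  edge (14,13)–(24,13): clear
  edge (24,13)–(24,21): clear
  edge (24,21)–(13,23): clear
  midpoint (13,25/2) outside
  → clear
Obstacle 3 [(13,0) (24,3) (17,9)]:
  edge (13,0)–(24,3): clear
  edge (24,3)–(17,9): clear
  edge (17,9)–(13,0): clear
  midpoint (13,25/2) outside
  → clear
Obstacle 4 [(0,17) (8,13) (11,22) (1,23)]:
  edge (0,17)–(8,13): clear
  edge (8,13)–(11,22): clear
  edge (11,22)–(1,23): clear
  edge (1,23)–(0,17): clear
  midpoint (13,25/2) outside
  → clear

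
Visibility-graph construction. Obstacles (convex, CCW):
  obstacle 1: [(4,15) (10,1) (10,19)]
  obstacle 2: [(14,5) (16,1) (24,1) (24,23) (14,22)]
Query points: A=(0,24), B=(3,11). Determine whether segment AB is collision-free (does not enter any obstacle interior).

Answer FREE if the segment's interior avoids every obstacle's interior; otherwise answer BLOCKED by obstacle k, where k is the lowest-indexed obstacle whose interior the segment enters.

FREE

Obstacle 1 [(4,15) (10,1) (10,19)]:
  edge (4,15)–(10,1): clear
  edge (10,1)–(10,19): clear
  edge (10,19)–(4,15): clear
  midpoint (3/2,35/2) outside
  → clear
Obstacle 2 [(14,5) (16,1) (24,1) (24,23) (14,22)]:
  edge (14,5)–(16,1): clear
  edge (16,1)–(24,1): clear
  edge (24,1)–(24,23): clear
  edge (24,23)–(14,22): clear
  edge (14,22)–(14,5): clear
  midpoint (3/2,35/2) outside
  → clear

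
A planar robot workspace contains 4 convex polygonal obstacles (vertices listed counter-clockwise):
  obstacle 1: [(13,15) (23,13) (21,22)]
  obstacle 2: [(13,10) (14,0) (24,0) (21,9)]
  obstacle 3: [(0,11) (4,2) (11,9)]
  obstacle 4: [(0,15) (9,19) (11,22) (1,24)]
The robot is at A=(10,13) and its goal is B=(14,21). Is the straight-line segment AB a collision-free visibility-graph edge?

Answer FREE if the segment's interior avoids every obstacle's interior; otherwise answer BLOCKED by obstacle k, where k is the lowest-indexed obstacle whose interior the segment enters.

FREE

Obstacle 1 [(13,15) (23,13) (21,22)]:
  edge (13,15)–(23,13): clear
  edge (23,13)–(21,22): clear
  edge (21,22)–(13,15): clear
  midpoint (12,17) outside
  → clear
Obstacle 2 [(13,10) (14,0) (24,0) (21,9)]:
  edge (13,10)–(14,0): clear
  edge (14,0)–(24,0): clear
  edge (24,0)–(21,9): clear
  edge (21,9)–(13,10): clear
  midpoint (12,17) outside
  → clear
Obstacle 3 [(0,11) (4,2) (11,9)]:
  edge (0,11)–(4,2): clear
  edge (4,2)–(11,9): clear
  edge (11,9)–(0,11): clear
  midpoint (12,17) outside
  → clear
Obstacle 4 [(0,15) (9,19) (11,22) (1,24)]:
  edge (0,15)–(9,19): clear
  edge (9,19)–(11,22): clear
  edge (11,22)–(1,24): clear
  edge (1,24)–(0,15): clear
  midpoint (12,17) outside
  → clear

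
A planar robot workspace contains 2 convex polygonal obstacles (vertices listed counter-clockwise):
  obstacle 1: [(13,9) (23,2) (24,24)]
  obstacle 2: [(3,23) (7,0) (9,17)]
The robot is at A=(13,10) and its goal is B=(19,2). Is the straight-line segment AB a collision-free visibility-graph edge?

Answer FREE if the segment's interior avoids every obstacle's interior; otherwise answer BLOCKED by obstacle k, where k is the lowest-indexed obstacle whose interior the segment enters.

BLOCKED by obstacle 1

Obstacle 1 [(13,9) (23,2) (24,24)]:
  edge (13,9)–(23,2): crosses AB
  edge (23,2)–(24,24): clear
  edge (24,24)–(13,9): crosses AB
  → BLOCKED
Obstacle 2 [(3,23) (7,0) (9,17)]:
  edge (3,23)–(7,0): clear
  edge (7,0)–(9,17): clear
  edge (9,17)–(3,23): clear
  midpoint (16,6) outside
  → clear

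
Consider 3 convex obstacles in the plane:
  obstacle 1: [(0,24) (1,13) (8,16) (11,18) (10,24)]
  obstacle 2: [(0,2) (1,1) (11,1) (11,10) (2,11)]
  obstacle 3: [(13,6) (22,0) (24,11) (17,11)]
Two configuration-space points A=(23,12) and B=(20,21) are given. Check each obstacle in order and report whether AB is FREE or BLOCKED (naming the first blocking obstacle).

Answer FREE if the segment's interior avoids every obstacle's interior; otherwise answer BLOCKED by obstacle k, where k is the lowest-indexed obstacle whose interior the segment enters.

Obstacle 1 [(0,24) (1,13) (8,16) (11,18) (10,24)]:
  edge (0,24)–(1,13): clear
  edge (1,13)–(8,16): clear
  edge (8,16)–(11,18): clear
  edge (11,18)–(10,24): clear
  edge (10,24)–(0,24): clear
  midpoint (43/2,33/2) outside
  → clear
Obstacle 2 [(0,2) (1,1) (11,1) (11,10) (2,11)]:
  edge (0,2)–(1,1): clear
  edge (1,1)–(11,1): clear
  edge (11,1)–(11,10): clear
  edge (11,10)–(2,11): clear
  edge (2,11)–(0,2): clear
  midpoint (43/2,33/2) outside
  → clear
Obstacle 3 [(13,6) (22,0) (24,11) (17,11)]:
  edge (13,6)–(22,0): clear
  edge (22,0)–(24,11): clear
  edge (24,11)–(17,11): clear
  edge (17,11)–(13,6): clear
  midpoint (43/2,33/2) outside
  → clear

FREE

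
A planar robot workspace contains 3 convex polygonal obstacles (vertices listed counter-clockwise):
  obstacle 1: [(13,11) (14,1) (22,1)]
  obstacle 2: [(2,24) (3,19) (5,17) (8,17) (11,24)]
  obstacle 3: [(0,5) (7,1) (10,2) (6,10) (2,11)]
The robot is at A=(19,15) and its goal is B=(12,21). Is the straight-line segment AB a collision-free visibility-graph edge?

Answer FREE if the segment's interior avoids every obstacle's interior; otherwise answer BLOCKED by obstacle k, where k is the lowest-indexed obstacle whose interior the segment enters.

Obstacle 1 [(13,11) (14,1) (22,1)]:
  edge (13,11)–(14,1): clear
  edge (14,1)–(22,1): clear
  edge (22,1)–(13,11): clear
  midpoint (31/2,18) outside
  → clear
Obstacle 2 [(2,24) (3,19) (5,17) (8,17) (11,24)]:
  edge (2,24)–(3,19): clear
  edge (3,19)–(5,17): clear
  edge (5,17)–(8,17): clear
  edge (8,17)–(11,24): clear
  edge (11,24)–(2,24): clear
  midpoint (31/2,18) outside
  → clear
Obstacle 3 [(0,5) (7,1) (10,2) (6,10) (2,11)]:
  edge (0,5)–(7,1): clear
  edge (7,1)–(10,2): clear
  edge (10,2)–(6,10): clear
  edge (6,10)–(2,11): clear
  edge (2,11)–(0,5): clear
  midpoint (31/2,18) outside
  → clear

FREE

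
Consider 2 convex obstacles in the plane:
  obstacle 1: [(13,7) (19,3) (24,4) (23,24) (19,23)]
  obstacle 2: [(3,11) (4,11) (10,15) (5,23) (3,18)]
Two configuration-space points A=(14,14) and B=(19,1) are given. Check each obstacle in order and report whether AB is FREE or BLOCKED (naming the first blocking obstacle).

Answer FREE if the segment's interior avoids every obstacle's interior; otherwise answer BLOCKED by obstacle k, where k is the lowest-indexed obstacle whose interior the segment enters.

Obstacle 1 [(13,7) (19,3) (24,4) (23,24) (19,23)]:
  edge (13,7)–(19,3): crosses AB
  edge (19,3)–(24,4): clear
  edge (24,4)–(23,24): clear
  edge (23,24)–(19,23): clear
  edge (19,23)–(13,7): crosses AB
  → BLOCKED
Obstacle 2 [(3,11) (4,11) (10,15) (5,23) (3,18)]:
  edge (3,11)–(4,11): clear
  edge (4,11)–(10,15): clear
  edge (10,15)–(5,23): clear
  edge (5,23)–(3,18): clear
  edge (3,18)–(3,11): clear
  midpoint (33/2,15/2) outside
  → clear

BLOCKED by obstacle 1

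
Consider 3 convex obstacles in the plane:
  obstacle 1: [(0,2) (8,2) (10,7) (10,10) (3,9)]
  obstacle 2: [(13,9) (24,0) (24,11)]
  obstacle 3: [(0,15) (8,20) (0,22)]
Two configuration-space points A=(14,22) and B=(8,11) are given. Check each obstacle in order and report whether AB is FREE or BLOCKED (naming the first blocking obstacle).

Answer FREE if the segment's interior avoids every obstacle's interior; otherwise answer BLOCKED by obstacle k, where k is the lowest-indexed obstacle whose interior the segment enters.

FREE

Obstacle 1 [(0,2) (8,2) (10,7) (10,10) (3,9)]:
  edge (0,2)–(8,2): clear
  edge (8,2)–(10,7): clear
  edge (10,7)–(10,10): clear
  edge (10,10)–(3,9): clear
  edge (3,9)–(0,2): clear
  midpoint (11,33/2) outside
  → clear
Obstacle 2 [(13,9) (24,0) (24,11)]:
  edge (13,9)–(24,0): clear
  edge (24,0)–(24,11): clear
  edge (24,11)–(13,9): clear
  midpoint (11,33/2) outside
  → clear
Obstacle 3 [(0,15) (8,20) (0,22)]:
  edge (0,15)–(8,20): clear
  edge (8,20)–(0,22): clear
  edge (0,22)–(0,15): clear
  midpoint (11,33/2) outside
  → clear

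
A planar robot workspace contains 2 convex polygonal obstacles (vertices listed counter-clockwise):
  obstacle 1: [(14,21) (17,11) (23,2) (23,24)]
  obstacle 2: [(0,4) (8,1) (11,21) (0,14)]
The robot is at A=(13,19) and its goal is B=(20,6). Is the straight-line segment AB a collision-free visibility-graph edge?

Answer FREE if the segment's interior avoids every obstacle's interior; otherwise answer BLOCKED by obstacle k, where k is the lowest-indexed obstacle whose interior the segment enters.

Obstacle 1 [(14,21) (17,11) (23,2) (23,24)]:
  edge (14,21)–(17,11): crosses AB
  edge (17,11)–(23,2): crosses AB
  edge (23,2)–(23,24): clear
  edge (23,24)–(14,21): clear
  → BLOCKED
Obstacle 2 [(0,4) (8,1) (11,21) (0,14)]:
  edge (0,4)–(8,1): clear
  edge (8,1)–(11,21): clear
  edge (11,21)–(0,14): clear
  edge (0,14)–(0,4): clear
  midpoint (33/2,25/2) outside
  → clear

BLOCKED by obstacle 1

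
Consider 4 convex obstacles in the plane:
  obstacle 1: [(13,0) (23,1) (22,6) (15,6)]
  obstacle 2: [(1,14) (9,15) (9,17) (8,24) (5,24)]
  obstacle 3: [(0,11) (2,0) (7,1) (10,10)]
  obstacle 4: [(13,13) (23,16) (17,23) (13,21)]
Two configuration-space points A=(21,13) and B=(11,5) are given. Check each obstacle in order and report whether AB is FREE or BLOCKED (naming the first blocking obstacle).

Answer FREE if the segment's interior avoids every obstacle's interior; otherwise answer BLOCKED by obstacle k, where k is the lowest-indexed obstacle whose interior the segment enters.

FREE

Obstacle 1 [(13,0) (23,1) (22,6) (15,6)]:
  edge (13,0)–(23,1): clear
  edge (23,1)–(22,6): clear
  edge (22,6)–(15,6): clear
  edge (15,6)–(13,0): clear
  midpoint (16,9) outside
  → clear
Obstacle 2 [(1,14) (9,15) (9,17) (8,24) (5,24)]:
  edge (1,14)–(9,15): clear
  edge (9,15)–(9,17): clear
  edge (9,17)–(8,24): clear
  edge (8,24)–(5,24): clear
  edge (5,24)–(1,14): clear
  midpoint (16,9) outside
  → clear
Obstacle 3 [(0,11) (2,0) (7,1) (10,10)]:
  edge (0,11)–(2,0): clear
  edge (2,0)–(7,1): clear
  edge (7,1)–(10,10): clear
  edge (10,10)–(0,11): clear
  midpoint (16,9) outside
  → clear
Obstacle 4 [(13,13) (23,16) (17,23) (13,21)]:
  edge (13,13)–(23,16): clear
  edge (23,16)–(17,23): clear
  edge (17,23)–(13,21): clear
  edge (13,21)–(13,13): clear
  midpoint (16,9) outside
  → clear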